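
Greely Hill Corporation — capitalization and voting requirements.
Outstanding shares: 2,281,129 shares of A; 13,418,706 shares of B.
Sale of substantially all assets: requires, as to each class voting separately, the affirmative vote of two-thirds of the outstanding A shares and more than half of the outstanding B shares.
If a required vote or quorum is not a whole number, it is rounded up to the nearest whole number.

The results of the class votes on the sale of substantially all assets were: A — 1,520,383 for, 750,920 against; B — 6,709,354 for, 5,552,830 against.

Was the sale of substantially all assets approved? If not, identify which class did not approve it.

A: 2/3 of 2281129 = 1520752.67, rounded up to 1520753; 1,520,753 required, 1,520,383 in favor — not approved.
B: a majority of 13418706 is 6709354; 6,709,354 required, 6,709,354 in favor — approved.

Not approved — the A shares did not give the required vote.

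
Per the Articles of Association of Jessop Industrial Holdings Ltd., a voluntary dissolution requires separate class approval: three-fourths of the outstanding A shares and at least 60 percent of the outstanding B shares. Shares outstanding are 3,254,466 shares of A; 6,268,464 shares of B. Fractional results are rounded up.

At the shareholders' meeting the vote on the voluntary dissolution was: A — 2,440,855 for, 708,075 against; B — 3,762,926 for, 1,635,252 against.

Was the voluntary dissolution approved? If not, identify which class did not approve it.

Approved — every class gave the required vote.

A: 3/4 of 3254466 = 2440849.50, rounded up to 2440850; 2,440,850 required, 2,440,855 in favor — approved.
B: 3/5 of 6268464 = 3761078.40, rounded up to 3761079; 3,761,079 required, 3,762,926 in favor — approved.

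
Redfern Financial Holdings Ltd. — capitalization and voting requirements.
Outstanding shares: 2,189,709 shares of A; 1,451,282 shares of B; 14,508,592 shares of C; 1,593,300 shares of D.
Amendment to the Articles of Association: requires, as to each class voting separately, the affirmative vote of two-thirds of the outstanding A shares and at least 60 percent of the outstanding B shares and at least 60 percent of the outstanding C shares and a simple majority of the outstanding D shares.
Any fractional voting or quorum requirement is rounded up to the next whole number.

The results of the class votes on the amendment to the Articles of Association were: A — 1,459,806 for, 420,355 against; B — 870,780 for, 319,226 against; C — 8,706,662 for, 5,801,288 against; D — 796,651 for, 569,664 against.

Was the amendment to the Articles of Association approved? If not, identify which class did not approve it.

A: 2/3 of 2189709 = 1459806; 1,459,806 required, 1,459,806 in favor — approved.
B: 3/5 of 1451282 = 870769.20, rounded up to 870770; 870,770 required, 870,780 in favor — approved.
C: 3/5 of 14508592 = 8705155.20, rounded up to 8705156; 8,705,156 required, 8,706,662 in favor — approved.
D: a majority of 1593300 is 796651; 796,651 required, 796,651 in favor — approved.

Approved — every class gave the required vote.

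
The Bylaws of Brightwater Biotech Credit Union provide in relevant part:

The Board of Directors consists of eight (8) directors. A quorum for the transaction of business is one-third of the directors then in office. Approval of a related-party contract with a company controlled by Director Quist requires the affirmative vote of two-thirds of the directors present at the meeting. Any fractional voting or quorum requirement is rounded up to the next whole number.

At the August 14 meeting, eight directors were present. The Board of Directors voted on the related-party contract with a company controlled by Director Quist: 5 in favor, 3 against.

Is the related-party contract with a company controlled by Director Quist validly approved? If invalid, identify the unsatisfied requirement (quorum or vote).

Quorum: 8 present; quorum is 3. Satisfied.
Vote: the related-party contract with a company controlled by Director Quist requires two-thirds of the directors present (8). 2/3 of 8 = 5.33, rounded up to 6, so 6 affirmative votes are needed; 5 voted in favor. Not satisfied.

Invalid — vote requirement not satisfied.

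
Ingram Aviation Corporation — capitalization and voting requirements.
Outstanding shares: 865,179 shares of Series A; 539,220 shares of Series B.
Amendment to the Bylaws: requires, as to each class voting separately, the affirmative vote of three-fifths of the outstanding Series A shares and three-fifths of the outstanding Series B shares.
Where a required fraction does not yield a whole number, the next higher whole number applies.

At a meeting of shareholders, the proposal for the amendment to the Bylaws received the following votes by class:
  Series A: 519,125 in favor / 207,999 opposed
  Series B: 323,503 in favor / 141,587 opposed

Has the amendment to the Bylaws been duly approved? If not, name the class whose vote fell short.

Series A: 3/5 of 865179 = 519107.40, rounded up to 519108; 519,108 required, 519,125 in favor — approved.
Series B: 3/5 of 539220 = 323532; 323,532 required, 323,503 in favor — not approved.

Not approved — the Series B shares did not give the required vote.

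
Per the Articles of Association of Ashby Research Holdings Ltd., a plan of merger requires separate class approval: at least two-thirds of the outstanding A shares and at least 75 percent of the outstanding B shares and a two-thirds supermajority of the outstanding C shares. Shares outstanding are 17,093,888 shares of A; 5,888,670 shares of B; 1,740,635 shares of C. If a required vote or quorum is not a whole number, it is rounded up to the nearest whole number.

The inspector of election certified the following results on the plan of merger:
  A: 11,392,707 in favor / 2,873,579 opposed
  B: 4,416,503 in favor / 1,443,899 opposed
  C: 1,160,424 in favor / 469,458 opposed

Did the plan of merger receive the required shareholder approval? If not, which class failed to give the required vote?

A: 2/3 of 17093888 = 11395925.33, rounded up to 11395926; 11,395,926 required, 11,392,707 in favor — not approved.
B: 3/4 of 5888670 = 4416502.50, rounded up to 4416503; 4,416,503 required, 4,416,503 in favor — approved.
C: 2/3 of 1740635 = 1160423.33, rounded up to 1160424; 1,160,424 required, 1,160,424 in favor — approved.

Not approved — the A shares did not give the required vote.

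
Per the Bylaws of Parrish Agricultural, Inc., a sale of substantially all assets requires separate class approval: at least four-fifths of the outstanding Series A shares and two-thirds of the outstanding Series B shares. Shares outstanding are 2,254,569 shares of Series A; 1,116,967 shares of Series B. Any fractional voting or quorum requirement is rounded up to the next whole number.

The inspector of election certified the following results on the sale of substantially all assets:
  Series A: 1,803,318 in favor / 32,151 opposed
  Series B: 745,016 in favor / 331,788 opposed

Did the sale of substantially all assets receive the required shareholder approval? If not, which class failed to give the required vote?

Not approved — the Series A shares did not give the required vote.

Series A: 4/5 of 2254569 = 1803655.20, rounded up to 1803656; 1,803,656 required, 1,803,318 in favor — not approved.
Series B: 2/3 of 1116967 = 744644.67, rounded up to 744645; 744,645 required, 745,016 in favor — approved.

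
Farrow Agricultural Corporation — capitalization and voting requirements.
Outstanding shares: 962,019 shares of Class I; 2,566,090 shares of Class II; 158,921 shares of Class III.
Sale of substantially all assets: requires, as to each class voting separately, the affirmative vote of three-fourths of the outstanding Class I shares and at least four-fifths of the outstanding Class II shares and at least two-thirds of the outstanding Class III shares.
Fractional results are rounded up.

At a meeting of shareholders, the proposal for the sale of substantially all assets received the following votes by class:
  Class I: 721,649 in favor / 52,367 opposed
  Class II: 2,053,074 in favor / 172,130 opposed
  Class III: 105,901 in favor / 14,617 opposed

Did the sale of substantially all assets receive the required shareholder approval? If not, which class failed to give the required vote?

Class I: 3/4 of 962019 = 721514.25, rounded up to 721515; 721,515 required, 721,649 in favor — approved.
Class II: 4/5 of 2566090 = 2052872; 2,052,872 required, 2,053,074 in favor — approved.
Class III: 2/3 of 158921 = 105947.33, rounded up to 105948; 105,948 required, 105,901 in favor — not approved.

Not approved — the Class III shares did not give the required vote.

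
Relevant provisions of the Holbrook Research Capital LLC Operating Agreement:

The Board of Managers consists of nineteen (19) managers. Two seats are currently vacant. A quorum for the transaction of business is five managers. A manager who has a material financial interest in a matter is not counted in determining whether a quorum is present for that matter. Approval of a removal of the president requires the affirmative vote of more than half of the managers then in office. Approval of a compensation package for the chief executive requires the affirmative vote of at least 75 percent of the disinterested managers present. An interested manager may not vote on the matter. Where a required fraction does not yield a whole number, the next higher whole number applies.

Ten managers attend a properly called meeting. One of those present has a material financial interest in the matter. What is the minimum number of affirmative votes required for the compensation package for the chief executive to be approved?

7

The compensation package for the chief executive requires three-fourths of the disinterested managers present (10 − 1 = 9).
3/4 of 9 = 6.75, rounded up to 7.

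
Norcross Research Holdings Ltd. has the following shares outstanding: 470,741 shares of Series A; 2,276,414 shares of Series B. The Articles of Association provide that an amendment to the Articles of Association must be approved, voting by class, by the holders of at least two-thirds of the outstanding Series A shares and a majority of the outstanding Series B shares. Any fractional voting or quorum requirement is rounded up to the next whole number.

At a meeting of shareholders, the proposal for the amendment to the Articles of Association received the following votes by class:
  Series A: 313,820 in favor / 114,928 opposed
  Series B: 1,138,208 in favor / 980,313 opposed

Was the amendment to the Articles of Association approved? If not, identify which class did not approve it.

Series A: 2/3 of 470741 = 313827.33, rounded up to 313828; 313,828 required, 313,820 in favor — not approved.
Series B: a majority of 2276414 is 1138208; 1,138,208 required, 1,138,208 in favor — approved.

Not approved — the Series A shares did not give the required vote.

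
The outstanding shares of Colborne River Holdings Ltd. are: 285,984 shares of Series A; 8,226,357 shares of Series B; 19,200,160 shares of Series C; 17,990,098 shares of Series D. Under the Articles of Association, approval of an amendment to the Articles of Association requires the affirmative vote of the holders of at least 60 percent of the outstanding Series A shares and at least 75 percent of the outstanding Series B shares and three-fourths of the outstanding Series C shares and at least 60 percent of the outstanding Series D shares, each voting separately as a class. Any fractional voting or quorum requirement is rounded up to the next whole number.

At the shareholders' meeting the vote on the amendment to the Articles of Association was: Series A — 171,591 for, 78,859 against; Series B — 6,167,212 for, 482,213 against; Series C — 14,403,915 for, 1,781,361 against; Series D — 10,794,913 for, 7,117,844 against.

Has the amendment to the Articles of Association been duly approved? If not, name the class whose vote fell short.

Not approved — the Series B shares did not give the required vote.

Series A: 3/5 of 285984 = 171590.40, rounded up to 171591; 171,591 required, 171,591 in favor — approved.
Series B: 3/4 of 8226357 = 6169767.75, rounded up to 6169768; 6,169,768 required, 6,167,212 in favor — not approved.
Series C: 3/4 of 19200160 = 14400120; 14,400,120 required, 14,403,915 in favor — approved.
Series D: 3/5 of 17990098 = 10794058.80, rounded up to 10794059; 10,794,059 required, 10,794,913 in favor — approved.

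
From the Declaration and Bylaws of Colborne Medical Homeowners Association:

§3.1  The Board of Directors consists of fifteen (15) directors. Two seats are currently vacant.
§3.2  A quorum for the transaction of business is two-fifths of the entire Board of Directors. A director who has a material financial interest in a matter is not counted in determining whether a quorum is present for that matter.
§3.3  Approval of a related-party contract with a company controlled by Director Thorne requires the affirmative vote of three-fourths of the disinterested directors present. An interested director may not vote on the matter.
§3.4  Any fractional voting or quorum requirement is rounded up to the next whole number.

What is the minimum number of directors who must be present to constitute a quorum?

6

2/5 of 15 = 6.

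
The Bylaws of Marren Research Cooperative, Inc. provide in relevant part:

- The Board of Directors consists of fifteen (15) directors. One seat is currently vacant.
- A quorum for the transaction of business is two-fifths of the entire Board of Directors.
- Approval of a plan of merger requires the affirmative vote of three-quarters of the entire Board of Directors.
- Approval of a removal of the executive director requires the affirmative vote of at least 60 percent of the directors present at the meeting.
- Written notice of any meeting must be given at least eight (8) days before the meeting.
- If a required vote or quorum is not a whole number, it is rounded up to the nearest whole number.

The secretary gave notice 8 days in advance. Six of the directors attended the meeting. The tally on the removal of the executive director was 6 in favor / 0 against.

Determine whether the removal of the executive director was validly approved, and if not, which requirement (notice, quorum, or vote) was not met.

Notice: 8 days given; 8 required (8 ≥ 8). Satisfied.
Quorum: 6 present; quorum is 6. Satisfied.
Vote: the removal of the executive director requires three-fifths of the directors present (6). 3/5 of 6 = 3.60, rounded up to 4, so 4 affirmative votes are needed; 6 voted in favor. Satisfied.

Valid — all requirements satisfied.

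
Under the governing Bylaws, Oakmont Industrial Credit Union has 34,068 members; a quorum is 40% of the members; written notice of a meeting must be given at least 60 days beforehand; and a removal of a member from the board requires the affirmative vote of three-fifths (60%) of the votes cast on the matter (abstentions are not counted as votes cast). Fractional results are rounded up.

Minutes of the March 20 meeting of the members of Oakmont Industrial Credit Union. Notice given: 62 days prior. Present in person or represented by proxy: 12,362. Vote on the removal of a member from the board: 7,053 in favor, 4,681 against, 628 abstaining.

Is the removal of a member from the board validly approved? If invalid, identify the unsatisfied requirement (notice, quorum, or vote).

Notice: 62 days given; 60 required. Satisfied.
Quorum: 40% of 34,068 = 13,627.20, rounded up to 13,628; 12,362 present. Not satisfied.
Vote: requires three-fifths of the votes cast (12,362 − 628 abstaining = 11,734); 3/5 of 11734 = 7040.40, rounded up to 7041, so 7,041 needed; 7,053 in favor. Satisfied.

Invalid — quorum requirement not satisfied.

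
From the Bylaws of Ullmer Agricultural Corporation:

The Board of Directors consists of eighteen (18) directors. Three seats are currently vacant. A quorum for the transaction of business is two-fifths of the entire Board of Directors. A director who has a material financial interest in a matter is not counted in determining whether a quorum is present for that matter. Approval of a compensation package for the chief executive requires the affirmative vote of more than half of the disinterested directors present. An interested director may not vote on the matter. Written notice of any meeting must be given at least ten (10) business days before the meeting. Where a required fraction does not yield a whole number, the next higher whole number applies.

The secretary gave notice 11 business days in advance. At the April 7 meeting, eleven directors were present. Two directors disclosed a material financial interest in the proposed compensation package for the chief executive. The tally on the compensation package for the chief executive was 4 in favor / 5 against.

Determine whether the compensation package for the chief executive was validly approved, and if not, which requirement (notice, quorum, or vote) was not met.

Invalid — vote requirement not satisfied.

Notice: 11 business days given; 10 required (11 ≥ 10). Satisfied.
Quorum: 11 present, but the 2 interested directors do not count, leaving 9. Quorum is 8. Satisfied.
Vote: the compensation package for the chief executive requires a majority of the disinterested directors present (11 − 2 = 9). A majority of 9 is 5, so 5 affirmative votes are needed; 4 voted in favor. Not satisfied.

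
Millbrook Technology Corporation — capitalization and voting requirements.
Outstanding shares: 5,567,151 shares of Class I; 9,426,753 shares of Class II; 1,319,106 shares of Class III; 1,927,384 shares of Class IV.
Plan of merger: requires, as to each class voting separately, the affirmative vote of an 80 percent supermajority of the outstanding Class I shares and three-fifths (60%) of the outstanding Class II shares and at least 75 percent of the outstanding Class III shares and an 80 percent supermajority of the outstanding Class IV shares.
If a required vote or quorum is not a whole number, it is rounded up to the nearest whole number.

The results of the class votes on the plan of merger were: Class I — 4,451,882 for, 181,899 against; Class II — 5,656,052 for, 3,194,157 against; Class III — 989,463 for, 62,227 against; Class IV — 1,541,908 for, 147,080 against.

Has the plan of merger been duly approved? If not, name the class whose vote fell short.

Class I: 4/5 of 5567151 = 4453720.80, rounded up to 4453721; 4,453,721 required, 4,451,882 in favor — not approved.
Class II: 3/5 of 9426753 = 5656051.80, rounded up to 5656052; 5,656,052 required, 5,656,052 in favor — approved.
Class III: 3/4 of 1319106 = 989329.50, rounded up to 989330; 989,330 required, 989,463 in favor — approved.
Class IV: 4/5 of 1927384 = 1541907.20, rounded up to 1541908; 1,541,908 required, 1,541,908 in favor — approved.

Not approved — the Class I shares did not give the required vote.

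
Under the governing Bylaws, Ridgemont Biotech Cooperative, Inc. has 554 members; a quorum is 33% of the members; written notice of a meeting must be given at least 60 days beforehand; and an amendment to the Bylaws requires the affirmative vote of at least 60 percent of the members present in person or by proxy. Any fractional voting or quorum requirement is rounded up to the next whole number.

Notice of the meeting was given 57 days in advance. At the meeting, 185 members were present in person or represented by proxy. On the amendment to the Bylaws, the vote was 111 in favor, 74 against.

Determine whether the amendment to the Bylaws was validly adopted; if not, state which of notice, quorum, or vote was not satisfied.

Invalid — notice requirement not satisfied.

Notice: 57 days given; 60 required. Not satisfied.
Quorum: 33% of 554 = 182.82, rounded up to 183; 185 present. Satisfied.
Vote: requires three-fifths of those present (185); 3/5 of 185 = 111, so 111 needed; 111 in favor. Satisfied.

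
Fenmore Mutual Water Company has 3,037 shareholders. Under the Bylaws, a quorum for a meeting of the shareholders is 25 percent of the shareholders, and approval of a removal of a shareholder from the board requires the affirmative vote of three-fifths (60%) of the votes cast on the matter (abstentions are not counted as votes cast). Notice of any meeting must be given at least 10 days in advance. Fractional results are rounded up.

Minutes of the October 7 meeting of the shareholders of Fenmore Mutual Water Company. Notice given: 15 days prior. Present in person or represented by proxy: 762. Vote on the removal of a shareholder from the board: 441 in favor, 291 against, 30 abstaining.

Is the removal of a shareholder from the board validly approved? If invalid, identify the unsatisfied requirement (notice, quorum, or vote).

Notice: 15 days given; 10 required. Satisfied.
Quorum: 25% of 3,037 = 759.25, rounded up to 760; 762 present. Satisfied.
Vote: requires three-fifths of the votes cast (762 − 30 abstaining = 732); 3/5 of 732 = 439.20, rounded up to 440, so 440 needed; 441 in favor. Satisfied.

Valid — all requirements satisfied.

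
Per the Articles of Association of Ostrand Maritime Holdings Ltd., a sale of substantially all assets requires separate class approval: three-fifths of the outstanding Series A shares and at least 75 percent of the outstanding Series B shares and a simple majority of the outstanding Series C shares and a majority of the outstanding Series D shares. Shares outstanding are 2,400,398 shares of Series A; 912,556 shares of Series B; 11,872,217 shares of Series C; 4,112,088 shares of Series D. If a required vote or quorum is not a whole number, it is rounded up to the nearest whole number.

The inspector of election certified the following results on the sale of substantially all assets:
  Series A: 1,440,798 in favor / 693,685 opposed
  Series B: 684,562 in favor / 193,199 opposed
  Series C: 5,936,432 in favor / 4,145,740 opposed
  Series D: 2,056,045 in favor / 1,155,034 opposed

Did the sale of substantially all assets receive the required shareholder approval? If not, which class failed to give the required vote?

Series A: 3/5 of 2400398 = 1440238.80, rounded up to 1440239; 1,440,239 required, 1,440,798 in favor — approved.
Series B: 3/4 of 912556 = 684417; 684,417 required, 684,562 in favor — approved.
Series C: a majority of 11872217 is 5936109; 5,936,109 required, 5,936,432 in favor — approved.
Series D: a majority of 4112088 is 2056045; 2,056,045 required, 2,056,045 in favor — approved.

Approved — every class gave the required vote.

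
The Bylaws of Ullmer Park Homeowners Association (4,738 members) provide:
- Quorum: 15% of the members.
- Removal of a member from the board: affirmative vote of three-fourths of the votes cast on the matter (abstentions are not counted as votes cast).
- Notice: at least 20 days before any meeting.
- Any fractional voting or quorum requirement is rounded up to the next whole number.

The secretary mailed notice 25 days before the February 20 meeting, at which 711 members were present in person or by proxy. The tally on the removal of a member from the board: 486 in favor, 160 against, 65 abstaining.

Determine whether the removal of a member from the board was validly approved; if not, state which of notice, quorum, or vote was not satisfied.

Notice: 25 days given; 20 required. Satisfied.
Quorum: 15% of 4,738 = 710.70, rounded up to 711; 711 present. Satisfied.
Vote: requires three-fourths of the votes cast (711 − 65 abstaining = 646); 3/4 of 646 = 484.50, rounded up to 485, so 485 needed; 486 in favor. Satisfied.

Valid — all requirements satisfied.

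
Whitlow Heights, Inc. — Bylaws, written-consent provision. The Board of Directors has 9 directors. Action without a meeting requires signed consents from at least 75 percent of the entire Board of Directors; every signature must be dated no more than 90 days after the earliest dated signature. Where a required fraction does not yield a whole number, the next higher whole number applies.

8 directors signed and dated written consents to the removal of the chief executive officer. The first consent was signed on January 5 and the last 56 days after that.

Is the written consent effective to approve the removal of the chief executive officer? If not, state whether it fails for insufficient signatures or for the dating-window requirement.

Effective — both the signature and dating-window requirements are satisfied.

Signatures required: at least 75 percent of 9 — 3/4 of 9 = 6.75, rounded up to 7, so 7 needed; 8 signed. Sufficient.
Dating window: the latest signature is 56 days after the earliest; the limit is 90 days. Within the window.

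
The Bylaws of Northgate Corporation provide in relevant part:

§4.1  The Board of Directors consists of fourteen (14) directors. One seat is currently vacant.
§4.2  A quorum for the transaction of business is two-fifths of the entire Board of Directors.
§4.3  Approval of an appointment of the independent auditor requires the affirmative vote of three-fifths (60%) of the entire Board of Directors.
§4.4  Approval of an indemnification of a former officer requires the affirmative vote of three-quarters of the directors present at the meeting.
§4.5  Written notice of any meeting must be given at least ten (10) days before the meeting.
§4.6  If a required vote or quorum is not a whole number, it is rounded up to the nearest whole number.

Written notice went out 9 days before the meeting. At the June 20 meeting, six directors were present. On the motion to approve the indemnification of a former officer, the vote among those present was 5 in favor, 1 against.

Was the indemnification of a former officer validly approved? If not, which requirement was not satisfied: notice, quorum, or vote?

Notice: 9 days given; 10 required (9 < 10). Not satisfied.
Quorum: 6 present; quorum is 6. Satisfied.
Vote: the indemnification of a former officer requires three-fourths of the directors present (6). 3/4 of 6 = 4.50, rounded up to 5, so 5 affirmative votes are needed; 5 voted in favor. Satisfied.

Invalid — notice requirement not satisfied.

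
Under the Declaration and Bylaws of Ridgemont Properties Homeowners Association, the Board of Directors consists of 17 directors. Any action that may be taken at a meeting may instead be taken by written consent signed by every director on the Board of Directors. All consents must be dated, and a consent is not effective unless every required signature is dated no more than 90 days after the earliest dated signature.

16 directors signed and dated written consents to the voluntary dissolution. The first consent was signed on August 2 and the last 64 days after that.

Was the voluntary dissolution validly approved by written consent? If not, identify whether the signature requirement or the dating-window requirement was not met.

Signatures required: all of 17 — unanimous means all 17, so 17 needed; 16 signed. Insufficient.
Dating window: the latest signature is 64 days after the earliest; the limit is 90 days. Within the window.

Not effective — insufficient signatures.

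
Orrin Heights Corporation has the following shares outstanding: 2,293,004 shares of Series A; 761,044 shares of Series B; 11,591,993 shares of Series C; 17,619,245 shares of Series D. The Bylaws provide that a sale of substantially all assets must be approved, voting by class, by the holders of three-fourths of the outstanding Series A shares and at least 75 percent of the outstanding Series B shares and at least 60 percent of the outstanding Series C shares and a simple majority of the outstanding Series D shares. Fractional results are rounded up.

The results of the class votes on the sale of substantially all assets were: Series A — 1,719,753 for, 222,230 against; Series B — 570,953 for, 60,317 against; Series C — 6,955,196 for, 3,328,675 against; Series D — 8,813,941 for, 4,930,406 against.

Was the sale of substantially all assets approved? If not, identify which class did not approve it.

Series A: 3/4 of 2293004 = 1719753; 1,719,753 required, 1,719,753 in favor — approved.
Series B: 3/4 of 761044 = 570783; 570,783 required, 570,953 in favor — approved.
Series C: 3/5 of 11591993 = 6955195.80, rounded up to 6955196; 6,955,196 required, 6,955,196 in favor — approved.
Series D: a majority of 17619245 is 8809623; 8,809,623 required, 8,813,941 in favor — approved.

Approved — every class gave the required vote.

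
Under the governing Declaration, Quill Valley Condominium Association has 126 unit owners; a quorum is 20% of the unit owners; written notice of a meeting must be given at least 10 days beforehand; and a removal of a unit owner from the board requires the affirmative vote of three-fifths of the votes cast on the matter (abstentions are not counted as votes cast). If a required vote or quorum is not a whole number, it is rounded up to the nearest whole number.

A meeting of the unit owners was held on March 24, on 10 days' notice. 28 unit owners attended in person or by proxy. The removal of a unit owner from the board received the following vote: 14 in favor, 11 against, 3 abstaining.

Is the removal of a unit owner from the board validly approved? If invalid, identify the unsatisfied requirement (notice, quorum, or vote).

Notice: 10 days given; 10 required. Satisfied.
Quorum: 20% of 126 = 25.20, rounded up to 26; 28 present. Satisfied.
Vote: requires three-fifths of the votes cast (28 − 3 abstaining = 25); 3/5 of 25 = 15, so 15 needed; 14 in favor. Not satisfied.

Invalid — vote requirement not satisfied.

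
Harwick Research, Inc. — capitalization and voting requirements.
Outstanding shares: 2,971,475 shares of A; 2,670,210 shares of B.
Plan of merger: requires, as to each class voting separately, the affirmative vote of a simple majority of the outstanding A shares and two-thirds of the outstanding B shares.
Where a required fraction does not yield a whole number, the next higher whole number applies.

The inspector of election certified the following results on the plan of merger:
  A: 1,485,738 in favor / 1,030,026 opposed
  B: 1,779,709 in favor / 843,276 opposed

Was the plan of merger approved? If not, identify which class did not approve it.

Not approved — the B shares did not give the required vote.

A: a majority of 2971475 is 1485738; 1,485,738 required, 1,485,738 in favor — approved.
B: 2/3 of 2670210 = 1780140; 1,780,140 required, 1,779,709 in favor — not approved.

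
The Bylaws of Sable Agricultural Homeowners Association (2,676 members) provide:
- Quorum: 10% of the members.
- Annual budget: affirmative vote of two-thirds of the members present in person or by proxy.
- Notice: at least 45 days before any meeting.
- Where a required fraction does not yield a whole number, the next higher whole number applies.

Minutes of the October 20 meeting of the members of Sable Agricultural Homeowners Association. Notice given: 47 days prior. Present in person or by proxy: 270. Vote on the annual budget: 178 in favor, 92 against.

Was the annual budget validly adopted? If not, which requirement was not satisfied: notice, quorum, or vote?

Notice: 47 days given; 45 required. Satisfied.
Quorum: 10% of 2,676 = 267.60, rounded up to 268; 270 present. Satisfied.
Vote: requires two-thirds of those present (270); 2/3 of 270 = 180, so 180 needed; 178 in favor. Not satisfied.

Invalid — vote requirement not satisfied.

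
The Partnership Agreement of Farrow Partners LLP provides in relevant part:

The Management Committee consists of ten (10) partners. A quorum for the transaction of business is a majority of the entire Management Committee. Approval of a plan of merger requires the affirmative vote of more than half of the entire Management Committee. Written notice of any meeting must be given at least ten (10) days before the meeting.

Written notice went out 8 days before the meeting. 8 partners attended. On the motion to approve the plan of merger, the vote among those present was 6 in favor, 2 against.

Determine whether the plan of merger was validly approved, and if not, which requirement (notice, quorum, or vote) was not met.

Invalid — notice requirement not satisfied.

Notice: 8 days given; 10 required (8 < 10). Not satisfied.
Quorum: 8 present; quorum is 6. Satisfied.
Vote: the plan of merger requires a majority of the entire Management Committee (10). A majority of 10 is 6, so 6 affirmative votes are needed; 6 voted in favor. Satisfied.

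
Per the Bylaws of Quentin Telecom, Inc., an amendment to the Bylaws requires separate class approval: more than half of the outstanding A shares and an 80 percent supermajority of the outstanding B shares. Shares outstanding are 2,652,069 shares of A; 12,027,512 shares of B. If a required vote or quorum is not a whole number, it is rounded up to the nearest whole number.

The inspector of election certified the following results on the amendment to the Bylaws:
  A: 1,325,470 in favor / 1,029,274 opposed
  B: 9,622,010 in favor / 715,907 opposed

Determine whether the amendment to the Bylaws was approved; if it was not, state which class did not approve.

Not approved — the A shares did not give the required vote.

A: a majority of 2652069 is 1326035; 1,326,035 required, 1,325,470 in favor — not approved.
B: 4/5 of 12027512 = 9622009.60, rounded up to 9622010; 9,622,010 required, 9,622,010 in favor — approved.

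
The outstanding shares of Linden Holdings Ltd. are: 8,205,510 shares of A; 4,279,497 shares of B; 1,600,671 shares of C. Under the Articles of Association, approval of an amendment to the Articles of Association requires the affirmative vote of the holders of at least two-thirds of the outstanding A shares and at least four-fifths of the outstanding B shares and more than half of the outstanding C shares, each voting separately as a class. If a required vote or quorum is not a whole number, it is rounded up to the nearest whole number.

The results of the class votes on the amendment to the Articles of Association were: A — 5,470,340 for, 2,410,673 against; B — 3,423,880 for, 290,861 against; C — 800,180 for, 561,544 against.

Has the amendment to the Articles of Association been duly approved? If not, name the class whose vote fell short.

Not approved — the C shares did not give the required vote.

A: 2/3 of 8205510 = 5470340; 5,470,340 required, 5,470,340 in favor — approved.
B: 4/5 of 4279497 = 3423597.60, rounded up to 3423598; 3,423,598 required, 3,423,880 in favor — approved.
C: a majority of 1600671 is 800336; 800,336 required, 800,180 in favor — not approved.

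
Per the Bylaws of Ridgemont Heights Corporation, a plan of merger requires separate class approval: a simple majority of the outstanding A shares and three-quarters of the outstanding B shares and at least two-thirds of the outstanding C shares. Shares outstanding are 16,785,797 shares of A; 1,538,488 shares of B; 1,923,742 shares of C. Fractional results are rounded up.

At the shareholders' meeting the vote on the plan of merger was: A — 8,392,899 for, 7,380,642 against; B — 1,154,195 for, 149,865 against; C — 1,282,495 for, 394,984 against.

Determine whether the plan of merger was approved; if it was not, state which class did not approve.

A: a majority of 16785797 is 8392899; 8,392,899 required, 8,392,899 in favor — approved.
B: 3/4 of 1538488 = 1153866; 1,153,866 required, 1,154,195 in favor — approved.
C: 2/3 of 1923742 = 1282494.67, rounded up to 1282495; 1,282,495 required, 1,282,495 in favor — approved.

Approved — every class gave the required vote.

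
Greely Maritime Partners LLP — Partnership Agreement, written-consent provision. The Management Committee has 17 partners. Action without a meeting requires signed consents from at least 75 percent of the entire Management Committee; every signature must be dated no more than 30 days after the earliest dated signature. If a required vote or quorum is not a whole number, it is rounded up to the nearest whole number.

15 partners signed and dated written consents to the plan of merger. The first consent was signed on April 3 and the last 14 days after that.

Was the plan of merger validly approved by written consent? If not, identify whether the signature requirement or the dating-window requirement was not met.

Signatures required: at least 75 percent of 17 — 3/4 of 17 = 12.75, rounded up to 13, so 13 needed; 15 signed. Sufficient.
Dating window: the latest signature is 14 days after the earliest; the limit is 30 days. Within the window.

Effective — both the signature and dating-window requirements are satisfied.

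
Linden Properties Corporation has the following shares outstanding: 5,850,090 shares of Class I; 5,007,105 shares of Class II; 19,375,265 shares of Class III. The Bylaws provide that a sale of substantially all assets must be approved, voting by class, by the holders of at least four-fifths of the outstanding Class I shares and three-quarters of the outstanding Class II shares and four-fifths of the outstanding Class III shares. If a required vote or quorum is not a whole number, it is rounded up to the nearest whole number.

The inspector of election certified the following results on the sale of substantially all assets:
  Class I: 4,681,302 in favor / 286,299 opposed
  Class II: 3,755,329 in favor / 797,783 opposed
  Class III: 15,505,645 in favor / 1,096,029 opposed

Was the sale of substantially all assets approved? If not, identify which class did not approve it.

Class I: 4/5 of 5850090 = 4680072; 4,680,072 required, 4,681,302 in favor — approved.
Class II: 3/4 of 5007105 = 3755328.75, rounded up to 3755329; 3,755,329 required, 3,755,329 in favor — approved.
Class III: 4/5 of 19375265 = 15500212; 15,500,212 required, 15,505,645 in favor — approved.

Approved — every class gave the required vote.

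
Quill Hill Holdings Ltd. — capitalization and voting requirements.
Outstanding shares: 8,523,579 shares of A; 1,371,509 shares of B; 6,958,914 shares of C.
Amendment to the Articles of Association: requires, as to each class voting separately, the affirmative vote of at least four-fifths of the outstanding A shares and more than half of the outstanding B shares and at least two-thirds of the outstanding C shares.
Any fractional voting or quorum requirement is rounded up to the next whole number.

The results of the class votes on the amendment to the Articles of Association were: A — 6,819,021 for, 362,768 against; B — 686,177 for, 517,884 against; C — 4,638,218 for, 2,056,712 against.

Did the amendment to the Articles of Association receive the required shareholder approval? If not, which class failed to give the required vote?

Not approved — the C shares did not give the required vote.

A: 4/5 of 8523579 = 6818863.20, rounded up to 6818864; 6,818,864 required, 6,819,021 in favor — approved.
B: a majority of 1371509 is 685755; 685,755 required, 686,177 in favor — approved.
C: 2/3 of 6958914 = 4639276; 4,639,276 required, 4,638,218 in favor — not approved.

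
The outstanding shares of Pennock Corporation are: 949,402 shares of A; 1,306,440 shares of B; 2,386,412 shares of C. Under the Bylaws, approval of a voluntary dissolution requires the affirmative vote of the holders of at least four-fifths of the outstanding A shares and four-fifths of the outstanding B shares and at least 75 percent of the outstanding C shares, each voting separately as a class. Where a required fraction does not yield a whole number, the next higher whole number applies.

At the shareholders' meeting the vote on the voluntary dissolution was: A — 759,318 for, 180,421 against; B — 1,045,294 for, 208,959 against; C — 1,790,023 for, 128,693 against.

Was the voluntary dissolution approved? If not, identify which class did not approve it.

A: 4/5 of 949402 = 759521.60, rounded up to 759522; 759,522 required, 759,318 in favor — not approved.
B: 4/5 of 1306440 = 1045152; 1,045,152 required, 1,045,294 in favor — approved.
C: 3/4 of 2386412 = 1789809; 1,789,809 required, 1,790,023 in favor — approved.

Not approved — the A shares did not give the required vote.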